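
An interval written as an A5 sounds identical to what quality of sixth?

An augmented fifth spans 8 semitones.
A sixth spanning 8 semitones is minor (the major sixth is 9).

minor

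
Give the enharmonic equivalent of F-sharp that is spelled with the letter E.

E##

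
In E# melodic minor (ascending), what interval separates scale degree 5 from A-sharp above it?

minor seventh

Scale degree 5 of E# melodic minor (ascending) is B#.
B# up to A#: letters B→A make it a seventh; 10 semitones makes it minor.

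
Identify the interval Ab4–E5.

augmented fifth

The letter names run A→E, a span of 4 letter steps, so the interval is some kind of fifth.
Ab to E is 8 semitones. A perfect fifth is 7, so 8 makes it augmented.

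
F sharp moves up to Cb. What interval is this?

The letter names run F→C, a span of 4 letter steps, so the interval is some kind of fifth.
F# to Cb is 5 semitones. A perfect fifth is 7, so 5 makes it doubly diminished.

doubly diminished fifth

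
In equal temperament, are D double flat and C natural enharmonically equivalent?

Dbb = pitch class 0 and C = pitch class 0 — the same pitch class, so they are enharmonic equivalents.

Yes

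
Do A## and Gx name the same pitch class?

A## is pitch class 11; G## is pitch class 9.
The pitch classes differ (11 vs. 9), so they are not enharmonic equivalents.

No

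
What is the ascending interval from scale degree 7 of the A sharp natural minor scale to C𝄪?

Scale degree 7 of A# natural minor is G#.
G# up to C##: letters G→C make it a fourth; 6 semitones makes it augmented.

augmented fourth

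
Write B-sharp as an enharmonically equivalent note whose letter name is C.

C

B# is pitch class 0. The letter C alone is pitch class 0.
Pitch class 0 on C needs no accidental: C.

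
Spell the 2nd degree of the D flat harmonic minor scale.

The Db harmonic minor scale runs Db Eb Fb Gb Ab Bbb C.
Degree 2 is Eb.

Eb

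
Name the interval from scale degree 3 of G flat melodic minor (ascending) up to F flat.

perfect fifth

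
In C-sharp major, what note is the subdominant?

Degree 4 takes the letter 3 steps above C, which is F.
In major, degree 4 sits 5 semitones above the tonic. C# + 5 semitones is pitch class 6, spelled on F as F#.

F#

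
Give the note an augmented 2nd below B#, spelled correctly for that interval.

A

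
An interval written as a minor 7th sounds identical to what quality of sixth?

A minor seventh spans 10 semitones.
A sixth spanning 10 semitones is augmented (the major sixth is 9).

augmented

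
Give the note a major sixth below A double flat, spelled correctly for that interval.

Cbb

A down a major sixth is C, so the target letter is C.
From Abb, a major sixth is 9 semitones down: Cbb.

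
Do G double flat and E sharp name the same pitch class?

Yes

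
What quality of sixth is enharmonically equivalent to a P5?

A perfect fifth spans 7 semitones.
A sixth spanning 7 semitones is diminished (the major sixth is 9).

diminished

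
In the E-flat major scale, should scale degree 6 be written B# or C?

Each scale degree takes a distinct letter name. Degree 6 of a scale on E must use the letter C.
C and B# are enharmonically the same pitch, but only C uses the letter C, so it is the correct spelling here.

C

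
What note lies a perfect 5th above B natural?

F#

B up a perfect fifth is F#, so the target letter is F.
From B, a perfect fifth is 7 semitones up: F#.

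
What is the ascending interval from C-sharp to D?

The letter names run C→D, a span of 1 letter step, so the interval is some kind of second.
C# to D is 1 semitone. A major second is 2, so 1 makes it minor.

minor second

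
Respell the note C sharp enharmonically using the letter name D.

Plain D sits 1 semitone above C#, so on the letter D the same pitch needs a flat: Db.

Db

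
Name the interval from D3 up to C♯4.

major seventh

The letter names run D→C, a span of 6 letter steps, so the interval is some kind of seventh.
D to C# is 11 semitones. A major seventh is 11, so 11 makes it major.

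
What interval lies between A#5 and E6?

diminished fifth

The letter names run A→E, a span of 4 letter steps, so the interval is some kind of fifth.
A# to E is 6 semitones. A perfect fifth is 7, so 6 makes it diminished.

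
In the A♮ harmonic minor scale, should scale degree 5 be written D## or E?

E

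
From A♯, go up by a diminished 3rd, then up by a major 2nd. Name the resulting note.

A diminished third up from A# is C (letter C, 2 semitones up).
A major second up from C is D (letter D, 2 semitones up).

D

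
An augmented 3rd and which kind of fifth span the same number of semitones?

doubly diminished

An augmented third spans 5 semitones.
A fifth spanning 5 semitones is doubly diminished (the perfect fifth is 7).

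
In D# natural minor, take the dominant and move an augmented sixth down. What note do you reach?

C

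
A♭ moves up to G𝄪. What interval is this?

The letter names run A→G, a span of 6 letter steps, so the interval is some kind of seventh.
Ab to G## is 13 semitones. A major seventh is 11, so 13 makes it doubly augmented.

doubly augmented seventh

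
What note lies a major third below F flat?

A third below F lands on the letter D.
A major third spans 4 semitones, so Fb moves to pitch class 0. On the letter D that is Dbb.

Dbb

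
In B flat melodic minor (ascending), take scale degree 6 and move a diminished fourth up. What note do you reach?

Scale degree 6 of Bb melodic minor (ascending) is G.
A diminished fourth (4 semitones) above G lands on the letter C, giving Cb.

Cb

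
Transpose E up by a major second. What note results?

E up a major second is F#, so the target letter is F.
From E, a major second is 2 semitones up: F#.

F#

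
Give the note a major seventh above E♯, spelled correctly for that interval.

E up a major seventh is D#, so the target letter is D.
From E#, a major seventh is 11 semitones up: D##.

D##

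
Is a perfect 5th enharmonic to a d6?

A perfect fifth spans 7 semitones; a diminished sixth spans 7.
They are enharmonically equivalent.

Yes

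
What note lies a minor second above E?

E up a major second is F#, so the target letter is F.
From E, a minor second is 1 semitone up: F.

F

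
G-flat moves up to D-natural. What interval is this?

augmented fifth

The letter names run G→D, a span of 4 letter steps, so the interval is some kind of fifth.
Gb to D is 8 semitones. A perfect fifth is 7, so 8 makes it augmented.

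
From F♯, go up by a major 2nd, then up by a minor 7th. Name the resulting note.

F#

A major second up from F# is G# (letter G, 2 semitones up).
A minor seventh up from G# is F# (letter F, 10 semitones up).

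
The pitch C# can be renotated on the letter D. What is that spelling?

Db

C# is pitch class 1. The letter D alone is pitch class 2.
To reach pitch class 1 from D requires an offset of -1 semitone, i.e. flat: Db.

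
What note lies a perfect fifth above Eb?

Bb

E up a perfect fifth is B, so the target letter is B.
From Eb, a perfect fifth is 7 semitones up: Bb.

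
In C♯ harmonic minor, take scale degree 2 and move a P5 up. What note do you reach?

A#

Scale degree 2 of C# harmonic minor is D#.
A perfect fifth (7 semitones) above D# lands on the letter A, giving A#.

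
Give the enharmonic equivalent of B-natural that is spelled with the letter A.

Plain A sits 2 semitones below B, so on the letter A the same pitch needs a double sharp: A##.

A##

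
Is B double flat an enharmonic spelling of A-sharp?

Bbb is pitch class 9; A# is pitch class 10.
The pitch classes differ (9 vs. 10), so they are not enharmonic equivalents.

No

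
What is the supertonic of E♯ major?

The E# major scale runs E# F## G## A# B# C## D##.
Degree 2 is F##.

F##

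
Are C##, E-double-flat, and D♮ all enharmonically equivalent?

Yes

C## is pitch class 2; Ebb is pitch class 2; D is pitch class 2.
All spellings map to pitch class 2, so they are enharmonically equivalent.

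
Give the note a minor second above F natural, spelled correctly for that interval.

Gb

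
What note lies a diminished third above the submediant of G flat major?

Gbb

The submediant of Gb major is Eb.
A diminished third (2 semitones) above Eb lands on the letter G, giving Gbb.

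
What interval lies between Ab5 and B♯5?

doubly augmented second

Counting letters A–B gives a second.
Ab→B# = 4 semitones, 2 wider than the major second (2), so doubly augmented.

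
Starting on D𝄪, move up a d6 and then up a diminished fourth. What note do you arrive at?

Eb

A diminished sixth up from D## is B (letter B, 7 semitones up).
A diminished fourth up from B is Eb (letter E, 4 semitones up).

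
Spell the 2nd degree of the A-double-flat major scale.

Bbb

Degree 2 takes the letter 1 step above A, which is B.
In major, degree 2 sits 2 semitones above the tonic. Abb + 2 semitones is pitch class 9, spelled on B as Bbb.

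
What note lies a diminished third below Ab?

F#

A down a major third is F, so the target letter is F.
From Ab, a diminished third is 2 semitones down: F#.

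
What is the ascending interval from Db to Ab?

perfect fifth

The letter names run D→A, a span of 4 letter steps, so the interval is some kind of fifth.
Db to Ab is 7 semitones. A perfect fifth is 7, so 7 makes it perfect.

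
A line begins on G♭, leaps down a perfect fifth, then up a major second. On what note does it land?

A perfect fifth down from Gb is Cb (letter C, 7 semitones down).
A major second up from Cb is Db (letter D, 2 semitones up).

Db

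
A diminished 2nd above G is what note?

Abb

G up a major second is A, so the target letter is A.
From G, a diminished second is 0 semitones up: Abb.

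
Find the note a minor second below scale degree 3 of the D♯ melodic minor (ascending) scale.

Scale degree 3 of D# melodic minor (ascending) is F#.
A minor second (1 semitone) below F# lands on the letter E, giving E#.

E#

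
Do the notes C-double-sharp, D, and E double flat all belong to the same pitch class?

Yes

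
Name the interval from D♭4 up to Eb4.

The letter names run D→E, a span of 1 letter step, so the interval is some kind of second.
Db to Eb is 2 semitones. A major second is 2, so 2 makes it major.

major second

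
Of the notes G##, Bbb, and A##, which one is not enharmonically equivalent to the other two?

In 12-tone equal temperament, enharmonic equivalents share a pitch class. G## is pitch class 9; Bbb is pitch class 9; A## is pitch class 11.
G## and Bbb share pitch class 9, while A## is pitch class 11.

A##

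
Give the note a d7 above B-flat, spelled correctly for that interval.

B up a major seventh is A#, so the target letter is A.
From Bb, a diminished seventh is 9 semitones up: Abb.

Abb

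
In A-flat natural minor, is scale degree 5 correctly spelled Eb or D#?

Each scale degree takes a distinct letter name. Degree 5 of a scale on A must use the letter E.
Eb and D# are enharmonically the same pitch, but only Eb uses the letter E, so it is the correct spelling here.

Eb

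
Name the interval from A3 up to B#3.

The letter names run A→B, a span of 1 letter step, so the interval is some kind of second.
A to B# is 3 semitones. A major second is 2, so 3 makes it augmented.

augmented second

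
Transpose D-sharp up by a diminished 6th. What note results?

Bb

A sixth above D lands on the letter B.
A diminished sixth spans 7 semitones, so D# moves to pitch class 10. On the letter B that is Bb.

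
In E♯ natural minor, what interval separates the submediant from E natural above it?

The submediant of E# natural minor is C#.
C# up to E: letters C→E make it a third; 3 semitones makes it minor.

minor third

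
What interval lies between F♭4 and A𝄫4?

minor third

The letter names run F→A, a span of 2 letter steps, so the interval is some kind of third.
Fb to Abb is 3 semitones. A major third is 4, so 3 makes it minor.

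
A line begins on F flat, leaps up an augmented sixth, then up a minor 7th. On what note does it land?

C

An augmented sixth up from Fb is D (letter D, 10 semitones up).
A minor seventh up from D is C (letter C, 10 semitones up).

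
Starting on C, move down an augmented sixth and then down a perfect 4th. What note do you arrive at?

An augmented sixth down from C is Ebb (letter E, 10 semitones down).
A perfect fourth down from Ebb is Bbb (letter B, 5 semitones down).

Bbb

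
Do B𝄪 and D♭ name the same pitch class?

Yes

B## is pitch class 1; Db is pitch class 1.
All spellings map to pitch class 1, so they are enharmonically equivalent.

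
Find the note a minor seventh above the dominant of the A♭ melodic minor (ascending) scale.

The dominant of Ab melodic minor (ascending) is Eb.
A minor seventh (10 semitones) above Eb lands on the letter D, giving Db.

Db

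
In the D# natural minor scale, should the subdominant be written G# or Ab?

G#

Each scale degree takes a distinct letter name. Degree 4 of a scale on D must use the letter G.
G# and Ab are enharmonically the same pitch, but only G# uses the letter G, so it is the correct spelling here.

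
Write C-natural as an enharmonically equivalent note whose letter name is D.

Dbb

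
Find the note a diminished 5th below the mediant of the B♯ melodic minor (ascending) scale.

G##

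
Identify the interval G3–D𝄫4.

Counting letters G–A–B–C–D gives a fifth.
G→Dbb = 5 semitones, 2 narrower than the perfect fifth (7), so doubly diminished.

doubly diminished fifth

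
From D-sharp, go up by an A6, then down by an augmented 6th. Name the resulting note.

D#

An augmented sixth up from D# is B## (letter B, 10 semitones up).
An augmented sixth down from B## is D# (letter D, 10 semitones down).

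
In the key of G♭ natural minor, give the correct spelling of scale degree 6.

Degree 6 takes the letter 5 steps above G, which is E.
In natural minor, degree 6 sits 8 semitones above the tonic. Gb + 8 semitones is pitch class 2, spelled on E as Ebb.

Ebb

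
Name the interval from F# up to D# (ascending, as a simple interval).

major sixth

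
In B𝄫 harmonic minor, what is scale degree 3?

The Bbb harmonic minor scale runs Bbb Cb Dbb Ebb Fb Gbb Ab.
Degree 3 is Dbb.

Dbb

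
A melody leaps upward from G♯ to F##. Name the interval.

major seventh

Counting letters G–A–B–C–D–E–F gives a seventh.
G#→F## = 11 semitones, exactly the major seventh.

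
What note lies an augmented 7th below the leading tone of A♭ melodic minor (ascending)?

Abb

The leading tone of Ab melodic minor (ascending) is G.
An augmented seventh (12 semitones) below G lands on the letter A, giving Abb.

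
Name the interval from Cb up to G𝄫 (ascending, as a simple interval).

The letter names run C→G, a span of 4 letter steps, so the interval is some kind of fifth.
Cb to Gbb is 6 semitones. A perfect fifth is 7, so 6 makes it diminished.

diminished fifth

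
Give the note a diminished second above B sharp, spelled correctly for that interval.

A second above B lands on the letter C.
A diminished second spans 0 semitones, so B# moves to pitch class 0. On the letter C that is C.

C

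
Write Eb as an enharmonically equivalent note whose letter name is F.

Fbb

Eb is pitch class 3. The letter F alone is pitch class 5.
To reach pitch class 3 from F requires an offset of -2 semitones, i.e. double flat: Fbb.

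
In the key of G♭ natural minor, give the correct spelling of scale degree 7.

Fb

The Gb natural minor scale runs Gb Ab Bbb Cb Db Ebb Fb.
Degree 7 is Fb.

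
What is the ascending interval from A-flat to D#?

doubly augmented fourth

Counting letters A–B–C–D gives a fourth.
Ab→D# = 7 semitones, 2 wider than the perfect fourth (5), so doubly augmented.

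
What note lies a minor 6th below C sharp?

E#

A sixth below C lands on the letter E.
A minor sixth spans 8 semitones, so C# moves to pitch class 5. On the letter E that is E#.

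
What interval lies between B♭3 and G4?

major sixth

The letter names run B→G, a span of 5 letter steps, so the interval is some kind of sixth.
Bb to G is 9 semitones. A major sixth is 9, so 9 makes it major.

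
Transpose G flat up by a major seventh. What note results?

G up a major seventh is F#, so the target letter is F.
From Gb, a major seventh is 11 semitones up: F.

F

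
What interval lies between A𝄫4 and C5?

Counting letters A–B–C gives a third.
Abb→C = 5 semitones, 1 wider than the major third (4), so augmented.

augmented third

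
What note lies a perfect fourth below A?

E

A down a perfect fourth is E, so the target letter is E.
From A, a perfect fourth is 5 semitones down: E.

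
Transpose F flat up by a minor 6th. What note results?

Dbb

A sixth above F lands on the letter D.
A minor sixth spans 8 semitones, so Fb moves to pitch class 0. On the letter D that is Dbb.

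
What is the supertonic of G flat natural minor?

Ab

Degree 2 takes the letter 1 step above G, which is A.
In natural minor, degree 2 sits 2 semitones above the tonic. Gb + 2 semitones is pitch class 8, spelled on A as Ab.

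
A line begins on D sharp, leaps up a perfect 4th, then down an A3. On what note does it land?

A perfect fourth up from D# is G# (letter G, 5 semitones up).
An augmented third down from G# is Eb (letter E, 5 semitones down).

Eb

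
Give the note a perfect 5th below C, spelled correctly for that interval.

A fifth below C lands on the letter F.
A perfect fifth spans 7 semitones, so C moves to pitch class 5. On the letter F that is F.

F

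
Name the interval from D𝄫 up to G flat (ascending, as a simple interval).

Counting letters D–E–F–G gives a fourth.
Dbb→Gb = 6 semitones, 1 wider than the perfect fourth (5), so augmented.

augmented fourth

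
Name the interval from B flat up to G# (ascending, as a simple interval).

augmented sixth

Counting letters B–C–D–E–F–G gives a sixth.
Bb→G# = 10 semitones, 1 wider than the major sixth (9), so augmented.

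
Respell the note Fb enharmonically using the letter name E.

Plain E sits at the same pitch as Fb, so on the letter E the same pitch needs a natural: E.

E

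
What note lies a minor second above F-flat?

Gbb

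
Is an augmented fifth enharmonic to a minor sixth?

An augmented fifth spans 8 semitones; a minor sixth spans 8.
They are enharmonically equivalent.

Yes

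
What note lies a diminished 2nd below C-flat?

C down a major second is Bb, so the target letter is B.
From Cb, a diminished second is 0 semitones down: B.

B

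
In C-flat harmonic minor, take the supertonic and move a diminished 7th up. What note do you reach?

The supertonic of Cb harmonic minor is Db.
A diminished seventh (9 semitones) above Db lands on the letter C, giving Cbb.

Cbb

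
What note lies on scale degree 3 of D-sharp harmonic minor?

F#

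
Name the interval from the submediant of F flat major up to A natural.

The submediant of Fb major is Db.
Db up to A: letters D→A make it a fifth; 8 semitones makes it augmented.

augmented fifth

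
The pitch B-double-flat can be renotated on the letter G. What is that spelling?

G##

Plain G sits 2 semitones below Bbb, so on the letter G the same pitch needs a double sharp: G##.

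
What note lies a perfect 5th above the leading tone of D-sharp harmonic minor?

G##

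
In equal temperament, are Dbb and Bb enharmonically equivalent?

No

Two spellings are enharmonically equivalent only if they share a pitch class.
Here Dbb → 0, Bb → 10; 0 ≠ 10, so they are not.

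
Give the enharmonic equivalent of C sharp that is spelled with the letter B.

Plain B sits 2 semitones below C#, so on the letter B the same pitch needs a double sharp: B##.

B##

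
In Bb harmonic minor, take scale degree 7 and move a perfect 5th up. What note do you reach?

E

Scale degree 7 of Bb harmonic minor is A.
A perfect fifth (7 semitones) above A lands on the letter E, giving E.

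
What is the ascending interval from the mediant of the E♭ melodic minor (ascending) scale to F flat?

minor seventh

The mediant of Eb melodic minor (ascending) is Gb.
Gb up to Fb: letters G→F make it a seventh; 10 semitones makes it minor.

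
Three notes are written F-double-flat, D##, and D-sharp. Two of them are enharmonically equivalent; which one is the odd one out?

D##

In 12-tone equal temperament, enharmonic equivalents share a pitch class. Fbb is pitch class 3; D## is pitch class 4; D# is pitch class 3.
Fbb and D# share pitch class 3, while D## is pitch class 4.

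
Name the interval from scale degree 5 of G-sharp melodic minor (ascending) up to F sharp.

minor third

Scale degree 5 of G# melodic minor (ascending) is D#.
D# up to F#: letters D→F make it a third; 3 semitones makes it minor.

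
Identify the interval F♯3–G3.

minor second

Counting letters F–G gives a second.
F#→G = 1 semitone, 1 narrower than the major second (2), so minor.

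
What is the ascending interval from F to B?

Counting letters F–G–A–B gives a fourth.
F→B = 6 semitones, 1 wider than the perfect fourth (5), so augmented.

augmented fourth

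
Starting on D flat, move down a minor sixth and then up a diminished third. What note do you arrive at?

Abb

A minor sixth down from Db is F (letter F, 8 semitones down).
A diminished third up from F is Abb (letter A, 2 semitones up).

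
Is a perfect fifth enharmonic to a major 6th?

No

A perfect fifth spans 7 semitones; a major sixth spans 9.
The spans differ, so they are not enharmonic equivalents.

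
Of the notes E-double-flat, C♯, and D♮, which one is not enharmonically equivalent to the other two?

C#

In 12-tone equal temperament, enharmonic equivalents share a pitch class. Ebb is pitch class 2; C# is pitch class 1; D is pitch class 2.
Ebb and D share pitch class 2, while C# is pitch class 1.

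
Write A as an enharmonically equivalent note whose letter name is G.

G##

A is pitch class 9. The letter G alone is pitch class 7.
To reach pitch class 9 from G requires an offset of +2 semitones, i.e. double sharp: G##.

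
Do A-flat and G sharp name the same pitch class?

Yes

Ab is pitch class 8; G# is pitch class 8.
All spellings map to pitch class 8, so they are enharmonically equivalent.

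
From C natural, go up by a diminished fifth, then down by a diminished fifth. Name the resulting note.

A diminished fifth up from C is Gb (letter G, 6 semitones up).
A diminished fifth down from Gb is C (letter C, 6 semitones down).

C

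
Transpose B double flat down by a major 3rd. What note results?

A third below B lands on the letter G.
A major third spans 4 semitones, so Bbb moves to pitch class 5. On the letter G that is Gbb.

Gbb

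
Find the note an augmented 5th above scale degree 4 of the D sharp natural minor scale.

Scale degree 4 of D# natural minor is G#.
An augmented fifth (8 semitones) above G# lands on the letter D, giving D##.

D##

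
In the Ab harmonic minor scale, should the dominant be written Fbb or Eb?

Each scale degree takes a distinct letter name. Degree 5 of a scale on A must use the letter E.
Eb and Fbb are enharmonically the same pitch, but only Eb uses the letter E, so it is the correct spelling here.

Eb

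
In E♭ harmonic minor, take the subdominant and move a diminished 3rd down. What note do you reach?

F#

The subdominant of Eb harmonic minor is Ab.
A diminished third (2 semitones) below Ab lands on the letter F, giving F#.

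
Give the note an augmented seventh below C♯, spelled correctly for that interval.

Db

C down a major seventh is Db, so the target letter is D.
From C#, an augmented seventh is 12 semitones down: Db.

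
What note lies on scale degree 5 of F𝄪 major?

C##

Degree 5 takes the letter 4 steps above F, which is C.
In major, degree 5 sits 7 semitones above the tonic. F## + 7 semitones is pitch class 2, spelled on C as C##.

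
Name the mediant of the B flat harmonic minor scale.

The Bb harmonic minor scale runs Bb C Db Eb F Gb A.
Degree 3 is Db.

Db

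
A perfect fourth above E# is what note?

A#

E up a perfect fourth is A, so the target letter is A.
From E#, a perfect fourth is 5 semitones up: A#.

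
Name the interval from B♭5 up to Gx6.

Counting letters B–C–D–E–F–G gives a sixth.
Bb→G## = 11 semitones, 2 wider than the major sixth (9), so doubly augmented.

doubly augmented sixth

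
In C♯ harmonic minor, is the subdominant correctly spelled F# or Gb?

F#

Each scale degree takes a distinct letter name. Degree 4 of a scale on C must use the letter F.
F# and Gb are enharmonically the same pitch, but only F# uses the letter F, so it is the correct spelling here.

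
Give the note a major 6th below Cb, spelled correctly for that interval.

A sixth below C lands on the letter E.
A major sixth spans 9 semitones, so Cb moves to pitch class 2. On the letter E that is Ebb.

Ebb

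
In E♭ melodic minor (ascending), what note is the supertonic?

F

The Eb melodic minor (ascending) scale runs Eb F Gb Ab Bb C D.
Degree 2 is F.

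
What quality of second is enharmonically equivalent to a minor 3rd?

augmented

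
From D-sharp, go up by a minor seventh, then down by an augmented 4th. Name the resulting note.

G

A minor seventh up from D# is C# (letter C, 10 semitones up).
An augmented fourth down from C# is G (letter G, 6 semitones down).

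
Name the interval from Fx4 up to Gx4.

major second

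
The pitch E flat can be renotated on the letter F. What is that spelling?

Fbb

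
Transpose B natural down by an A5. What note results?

A fifth below B lands on the letter E.
An augmented fifth spans 8 semitones, so B moves to pitch class 3. On the letter E that is Eb.

Eb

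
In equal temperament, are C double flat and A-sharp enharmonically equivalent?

Yes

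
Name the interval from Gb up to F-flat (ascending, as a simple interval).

minor seventh

The letter names run G→F, a span of 6 letter steps, so the interval is some kind of seventh.
Gb to Fb is 10 semitones. A major seventh is 11, so 10 makes it minor.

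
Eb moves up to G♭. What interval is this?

Counting letters E–F–G gives a third.
Eb→Gb = 3 semitones, 1 narrower than the major third (4), so minor.

minor third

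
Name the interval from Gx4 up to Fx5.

minor seventh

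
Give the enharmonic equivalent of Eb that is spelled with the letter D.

D#

Plain D sits 1 semitone below Eb, so on the letter D the same pitch needs a sharp: D#.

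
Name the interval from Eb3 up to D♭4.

minor seventh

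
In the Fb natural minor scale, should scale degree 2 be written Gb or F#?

Each scale degree takes a distinct letter name. Degree 2 of a scale on F must use the letter G.
Gb and F# are enharmonically the same pitch, but only Gb uses the letter G, so it is the correct spelling here.

Gb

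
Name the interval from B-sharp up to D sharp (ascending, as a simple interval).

minor third

The letter names run B→D, a span of 2 letter steps, so the interval is some kind of third.
B# to D# is 3 semitones. A major third is 4, so 3 makes it minor.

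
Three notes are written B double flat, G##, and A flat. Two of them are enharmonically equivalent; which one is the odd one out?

In 12-tone equal temperament, enharmonic equivalents share a pitch class. Bbb is pitch class 9; G## is pitch class 9; Ab is pitch class 8.
Bbb and G## share pitch class 9, while Ab is pitch class 8.

Ab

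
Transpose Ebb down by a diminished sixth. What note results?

A sixth below E lands on the letter G.
A diminished sixth spans 7 semitones, so Ebb moves to pitch class 7. On the letter G that is G.

G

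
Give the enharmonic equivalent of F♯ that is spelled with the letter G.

Gb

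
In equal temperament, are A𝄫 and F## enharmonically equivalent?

Yes

Abb is pitch class 7; F## is pitch class 7.
All spellings map to pitch class 7, so they are enharmonically equivalent.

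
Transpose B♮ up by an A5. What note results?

B up a perfect fifth is F#, so the target letter is F.
From B, an augmented fifth is 8 semitones up: F##.

F##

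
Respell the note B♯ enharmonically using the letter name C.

B# is pitch class 0. The letter C alone is pitch class 0.
Pitch class 0 on C needs no accidental: C.

C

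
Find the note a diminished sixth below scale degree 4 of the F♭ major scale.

D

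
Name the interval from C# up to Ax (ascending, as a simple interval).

Counting letters C–D–E–F–G–A gives a sixth.
C#→A## = 10 semitones, 1 wider than the major sixth (9), so augmented.

augmented sixth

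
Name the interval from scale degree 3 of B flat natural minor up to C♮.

major seventh

Scale degree 3 of Bb natural minor is Db.
Db up to C: letters D→C make it a seventh; 11 semitones makes it major.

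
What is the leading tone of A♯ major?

G##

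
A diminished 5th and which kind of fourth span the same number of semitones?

A diminished fifth spans 6 semitones.
A fourth spanning 6 semitones is augmented (the perfect fourth is 5).

augmented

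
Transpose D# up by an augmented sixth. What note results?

A sixth above D lands on the letter B.
An augmented sixth spans 10 semitones, so D# moves to pitch class 1. On the letter B that is B##.

B##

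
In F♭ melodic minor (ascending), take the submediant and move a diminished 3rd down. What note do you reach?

B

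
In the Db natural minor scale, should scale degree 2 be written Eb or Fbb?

Each scale degree takes a distinct letter name. Degree 2 of a scale on D must use the letter E.
Eb and Fbb are enharmonically the same pitch, but only Eb uses the letter E, so it is the correct spelling here.

Eb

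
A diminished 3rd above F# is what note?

Ab

A third above F lands on the letter A.
A diminished third spans 2 semitones, so F# moves to pitch class 8. On the letter A that is Ab.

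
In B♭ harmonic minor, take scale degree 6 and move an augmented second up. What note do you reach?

Scale degree 6 of Bb harmonic minor is Gb.
An augmented second (3 semitones) above Gb lands on the letter A, giving A.

A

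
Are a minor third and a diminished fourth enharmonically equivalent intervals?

No

A minor third spans 3 semitones; a diminished fourth spans 4.
The spans differ, so they are not enharmonic equivalents.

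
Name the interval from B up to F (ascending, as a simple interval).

Counting letters B–C–D–E–F gives a fifth.
B→F = 6 semitones, 1 narrower than the perfect fifth (7), so diminished.

diminished fifth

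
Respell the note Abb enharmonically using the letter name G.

Abb is pitch class 7. The letter G alone is pitch class 7.
Pitch class 7 on G needs no accidental: G.

G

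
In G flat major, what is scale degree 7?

F

Degree 7 takes the letter 6 steps above G, which is F.
In major, degree 7 sits 11 semitones above the tonic. Gb + 11 semitones is pitch class 5, spelled on F as F.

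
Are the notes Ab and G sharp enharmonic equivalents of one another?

Ab = pitch class 8 and G# = pitch class 8 — the same pitch class, so they are enharmonic equivalents.

Yes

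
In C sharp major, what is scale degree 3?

E#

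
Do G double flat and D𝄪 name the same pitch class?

Gbb is pitch class 5; D## is pitch class 4.
The pitch classes differ (5 vs. 4), so they are not enharmonic equivalents.

No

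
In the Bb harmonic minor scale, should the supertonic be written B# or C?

C

Each scale degree takes a distinct letter name. Degree 2 of a scale on B must use the letter C.
C and B# are enharmonically the same pitch, but only C uses the letter C, so it is the correct spelling here.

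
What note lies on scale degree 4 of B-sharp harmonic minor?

The B# harmonic minor scale runs B# C## D# E# F## G# A##.
Degree 4 is E#.

E#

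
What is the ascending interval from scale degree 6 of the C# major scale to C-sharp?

Scale degree 6 of C# major is A#.
A# up to C#: letters A→C make it a third; 3 semitones makes it minor.

minor third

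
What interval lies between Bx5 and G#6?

Counting letters B–C–D–E–F–G gives a sixth.
B##→G# = 7 semitones, 2 narrower than the major sixth (9), so diminished.

diminished sixth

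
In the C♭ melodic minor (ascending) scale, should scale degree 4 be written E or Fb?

Fb

Each scale degree takes a distinct letter name. Degree 4 of a scale on C must use the letter F.
Fb and E are enharmonically the same pitch, but only Fb uses the letter F, so it is the correct spelling here.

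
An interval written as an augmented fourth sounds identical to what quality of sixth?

An augmented fourth spans 6 semitones.
A sixth spanning 6 semitones is doubly diminished (the major sixth is 9).

doubly diminished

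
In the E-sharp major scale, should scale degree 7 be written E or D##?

D##

Each scale degree takes a distinct letter name. Degree 7 of a scale on E must use the letter D.
D## and E are enharmonically the same pitch, but only D## uses the letter D, so it is the correct spelling here.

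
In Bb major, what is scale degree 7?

A

Degree 7 takes the letter 6 steps above B, which is A.
In major, degree 7 sits 11 semitones above the tonic. Bb + 11 semitones is pitch class 9, spelled on A as A.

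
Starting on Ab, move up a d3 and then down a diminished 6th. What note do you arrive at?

Eb

A diminished third up from Ab is Cbb (letter C, 2 semitones up).
A diminished sixth down from Cbb is Eb (letter E, 7 semitones down).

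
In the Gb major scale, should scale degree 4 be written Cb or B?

Cb

Each scale degree takes a distinct letter name. Degree 4 of a scale on G must use the letter C.
Cb and B are enharmonically the same pitch, but only Cb uses the letter C, so it is the correct spelling here.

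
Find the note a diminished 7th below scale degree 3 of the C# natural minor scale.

F##

Scale degree 3 of C# natural minor is E.
A diminished seventh (9 semitones) below E lands on the letter F, giving F##.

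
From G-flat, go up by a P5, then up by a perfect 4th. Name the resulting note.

A perfect fifth up from Gb is Db (letter D, 7 semitones up).
A perfect fourth up from Db is Gb (letter G, 5 semitones up).

Gb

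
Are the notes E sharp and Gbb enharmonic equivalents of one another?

E# is pitch class 5; Gbb is pitch class 5.
All spellings map to pitch class 5, so they are enharmonically equivalent.

Yes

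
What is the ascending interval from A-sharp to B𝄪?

The letter names run A→B, a span of 1 letter step, so the interval is some kind of second.
A# to B## is 3 semitones. A major second is 2, so 3 makes it augmented.

augmented second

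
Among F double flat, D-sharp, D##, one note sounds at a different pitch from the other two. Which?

D##

In 12-tone equal temperament, enharmonic equivalents share a pitch class. Fbb is pitch class 3; D# is pitch class 3; D## is pitch class 4.
Fbb and D# share pitch class 3, while D## is pitch class 4.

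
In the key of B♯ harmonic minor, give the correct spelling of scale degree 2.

Degree 2 takes the letter 1 step above B, which is C.
In harmonic minor, degree 2 sits 2 semitones above the tonic. B# + 2 semitones is pitch class 2, spelled on C as C##.

C##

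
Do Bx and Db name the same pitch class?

B## = pitch class 1 and Db = pitch class 1 — the same pitch class, so they are enharmonic equivalents.

Yes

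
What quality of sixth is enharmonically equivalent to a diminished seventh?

major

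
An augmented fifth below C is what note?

Fb

C down a perfect fifth is F, so the target letter is F.
From C, an augmented fifth is 8 semitones down: Fb.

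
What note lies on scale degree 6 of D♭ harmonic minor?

The Db harmonic minor scale runs Db Eb Fb Gb Ab Bbb C.
Degree 6 is Bbb.

Bbb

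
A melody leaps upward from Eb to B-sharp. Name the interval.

The letter names run E→B, a span of 4 letter steps, so the interval is some kind of fifth.
Eb to B# is 9 semitones. A perfect fifth is 7, so 9 makes it doubly augmented.

doubly augmented fifth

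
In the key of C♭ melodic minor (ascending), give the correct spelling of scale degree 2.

Db

The Cb melodic minor (ascending) scale runs Cb Db Ebb Fb Gb Ab Bb.
Degree 2 is Db.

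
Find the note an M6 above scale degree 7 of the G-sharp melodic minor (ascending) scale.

D##

Scale degree 7 of G# melodic minor (ascending) is F##.
A major sixth (9 semitones) above F## lands on the letter D, giving D##.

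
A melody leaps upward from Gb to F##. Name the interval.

doubly augmented seventh

Counting letters G–A–B–C–D–E–F gives a seventh.
Gb→F## = 13 semitones, 2 wider than the major seventh (11), so doubly augmented.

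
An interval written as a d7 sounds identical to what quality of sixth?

major

A diminished seventh spans 9 semitones.
A sixth spanning 9 semitones is major (the major sixth is 9).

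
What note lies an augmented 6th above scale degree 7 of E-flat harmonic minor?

B#

Scale degree 7 of Eb harmonic minor is D.
An augmented sixth (10 semitones) above D lands on the letter B, giving B#.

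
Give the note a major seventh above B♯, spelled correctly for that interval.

A##

B up a major seventh is A#, so the target letter is A.
From B#, a major seventh is 11 semitones up: A##.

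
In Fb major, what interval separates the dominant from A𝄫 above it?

minor sixth

The dominant of Fb major is Cb.
Cb up to Abb: letters C→A make it a sixth; 8 semitones makes it minor.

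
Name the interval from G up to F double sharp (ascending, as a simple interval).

The letter names run G→F, a span of 6 letter steps, so the interval is some kind of seventh.
G to F## is 12 semitones. A major seventh is 11, so 12 makes it augmented.

augmented seventh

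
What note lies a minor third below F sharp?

F down a major third is Db, so the target letter is D.
From F#, a minor third is 3 semitones down: D#.

D#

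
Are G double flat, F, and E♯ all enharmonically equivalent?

Yes

Gbb = pitch class 5 and F = pitch class 5 and E# = pitch class 5 — the same pitch class, so they are enharmonic equivalents.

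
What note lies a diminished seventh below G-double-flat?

A seventh below G lands on the letter A.
A diminished seventh spans 9 semitones, so Gbb moves to pitch class 8. On the letter A that is Ab.

Ab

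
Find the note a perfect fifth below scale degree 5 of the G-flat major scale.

Gb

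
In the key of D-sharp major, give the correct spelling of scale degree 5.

Degree 5 takes the letter 4 steps above D, which is A.
In major, degree 5 sits 7 semitones above the tonic. D# + 7 semitones is pitch class 10, spelled on A as A#.

A#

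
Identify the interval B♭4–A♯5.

The letter names run B→A, a span of 6 letter steps, so the interval is some kind of seventh.
Bb to A# is 12 semitones. A major seventh is 11, so 12 makes it augmented.

augmented seventh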